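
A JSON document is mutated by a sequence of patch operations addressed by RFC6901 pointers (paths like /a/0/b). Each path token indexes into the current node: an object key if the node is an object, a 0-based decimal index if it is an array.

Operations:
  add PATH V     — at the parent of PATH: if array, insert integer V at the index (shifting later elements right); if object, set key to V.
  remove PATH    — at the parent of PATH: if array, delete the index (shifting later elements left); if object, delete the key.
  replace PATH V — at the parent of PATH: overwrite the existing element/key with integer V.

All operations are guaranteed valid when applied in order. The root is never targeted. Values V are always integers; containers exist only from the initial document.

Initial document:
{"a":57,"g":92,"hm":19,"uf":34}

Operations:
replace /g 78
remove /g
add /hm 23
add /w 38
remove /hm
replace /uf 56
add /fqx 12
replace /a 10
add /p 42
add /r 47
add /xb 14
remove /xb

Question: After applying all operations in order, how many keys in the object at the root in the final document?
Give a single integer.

After op 1 (replace /g 78): {"a":57,"g":78,"hm":19,"uf":34}
After op 2 (remove /g): {"a":57,"hm":19,"uf":34}
After op 3 (add /hm 23): {"a":57,"hm":23,"uf":34}
After op 4 (add /w 38): {"a":57,"hm":23,"uf":34,"w":38}
After op 5 (remove /hm): {"a":57,"uf":34,"w":38}
After op 6 (replace /uf 56): {"a":57,"uf":56,"w":38}
After op 7 (add /fqx 12): {"a":57,"fqx":12,"uf":56,"w":38}
After op 8 (replace /a 10): {"a":10,"fqx":12,"uf":56,"w":38}
After op 9 (add /p 42): {"a":10,"fqx":12,"p":42,"uf":56,"w":38}
After op 10 (add /r 47): {"a":10,"fqx":12,"p":42,"r":47,"uf":56,"w":38}
After op 11 (add /xb 14): {"a":10,"fqx":12,"p":42,"r":47,"uf":56,"w":38,"xb":14}
After op 12 (remove /xb): {"a":10,"fqx":12,"p":42,"r":47,"uf":56,"w":38}
Size at the root: 6

Answer: 6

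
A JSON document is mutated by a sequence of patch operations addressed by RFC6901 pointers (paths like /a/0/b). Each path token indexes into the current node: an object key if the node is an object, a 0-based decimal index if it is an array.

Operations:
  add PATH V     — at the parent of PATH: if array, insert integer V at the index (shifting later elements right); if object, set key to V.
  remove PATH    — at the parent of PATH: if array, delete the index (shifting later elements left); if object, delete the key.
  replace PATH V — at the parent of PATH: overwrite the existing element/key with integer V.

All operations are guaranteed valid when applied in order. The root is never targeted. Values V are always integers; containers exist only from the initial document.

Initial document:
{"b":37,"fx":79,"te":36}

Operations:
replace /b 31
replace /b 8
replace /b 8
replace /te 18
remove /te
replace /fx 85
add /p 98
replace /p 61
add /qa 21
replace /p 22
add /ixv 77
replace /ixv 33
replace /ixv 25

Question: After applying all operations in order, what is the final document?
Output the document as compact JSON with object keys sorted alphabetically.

Answer: {"b":8,"fx":85,"ixv":25,"p":22,"qa":21}

Derivation:
After op 1 (replace /b 31): {"b":31,"fx":79,"te":36}
After op 2 (replace /b 8): {"b":8,"fx":79,"te":36}
After op 3 (replace /b 8): {"b":8,"fx":79,"te":36}
After op 4 (replace /te 18): {"b":8,"fx":79,"te":18}
After op 5 (remove /te): {"b":8,"fx":79}
After op 6 (replace /fx 85): {"b":8,"fx":85}
After op 7 (add /p 98): {"b":8,"fx":85,"p":98}
After op 8 (replace /p 61): {"b":8,"fx":85,"p":61}
After op 9 (add /qa 21): {"b":8,"fx":85,"p":61,"qa":21}
After op 10 (replace /p 22): {"b":8,"fx":85,"p":22,"qa":21}
After op 11 (add /ixv 77): {"b":8,"fx":85,"ixv":77,"p":22,"qa":21}
After op 12 (replace /ixv 33): {"b":8,"fx":85,"ixv":33,"p":22,"qa":21}
After op 13 (replace /ixv 25): {"b":8,"fx":85,"ixv":25,"p":22,"qa":21}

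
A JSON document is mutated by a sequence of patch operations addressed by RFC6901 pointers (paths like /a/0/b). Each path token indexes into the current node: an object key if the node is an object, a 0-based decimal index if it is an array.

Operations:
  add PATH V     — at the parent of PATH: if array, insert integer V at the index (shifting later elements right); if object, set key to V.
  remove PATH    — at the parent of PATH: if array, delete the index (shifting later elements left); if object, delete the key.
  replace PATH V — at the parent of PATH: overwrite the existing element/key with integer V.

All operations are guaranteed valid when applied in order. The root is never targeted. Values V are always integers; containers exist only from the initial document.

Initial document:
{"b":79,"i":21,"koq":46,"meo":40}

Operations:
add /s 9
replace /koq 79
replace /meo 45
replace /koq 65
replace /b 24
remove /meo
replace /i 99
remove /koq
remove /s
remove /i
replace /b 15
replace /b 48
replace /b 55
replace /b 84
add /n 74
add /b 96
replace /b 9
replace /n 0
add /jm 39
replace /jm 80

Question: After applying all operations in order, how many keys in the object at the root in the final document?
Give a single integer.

After op 1 (add /s 9): {"b":79,"i":21,"koq":46,"meo":40,"s":9}
After op 2 (replace /koq 79): {"b":79,"i":21,"koq":79,"meo":40,"s":9}
After op 3 (replace /meo 45): {"b":79,"i":21,"koq":79,"meo":45,"s":9}
After op 4 (replace /koq 65): {"b":79,"i":21,"koq":65,"meo":45,"s":9}
After op 5 (replace /b 24): {"b":24,"i":21,"koq":65,"meo":45,"s":9}
After op 6 (remove /meo): {"b":24,"i":21,"koq":65,"s":9}
After op 7 (replace /i 99): {"b":24,"i":99,"koq":65,"s":9}
After op 8 (remove /koq): {"b":24,"i":99,"s":9}
After op 9 (remove /s): {"b":24,"i":99}
After op 10 (remove /i): {"b":24}
After op 11 (replace /b 15): {"b":15}
After op 12 (replace /b 48): {"b":48}
After op 13 (replace /b 55): {"b":55}
After op 14 (replace /b 84): {"b":84}
After op 15 (add /n 74): {"b":84,"n":74}
After op 16 (add /b 96): {"b":96,"n":74}
After op 17 (replace /b 9): {"b":9,"n":74}
After op 18 (replace /n 0): {"b":9,"n":0}
After op 19 (add /jm 39): {"b":9,"jm":39,"n":0}
After op 20 (replace /jm 80): {"b":9,"jm":80,"n":0}
Size at the root: 3

Answer: 3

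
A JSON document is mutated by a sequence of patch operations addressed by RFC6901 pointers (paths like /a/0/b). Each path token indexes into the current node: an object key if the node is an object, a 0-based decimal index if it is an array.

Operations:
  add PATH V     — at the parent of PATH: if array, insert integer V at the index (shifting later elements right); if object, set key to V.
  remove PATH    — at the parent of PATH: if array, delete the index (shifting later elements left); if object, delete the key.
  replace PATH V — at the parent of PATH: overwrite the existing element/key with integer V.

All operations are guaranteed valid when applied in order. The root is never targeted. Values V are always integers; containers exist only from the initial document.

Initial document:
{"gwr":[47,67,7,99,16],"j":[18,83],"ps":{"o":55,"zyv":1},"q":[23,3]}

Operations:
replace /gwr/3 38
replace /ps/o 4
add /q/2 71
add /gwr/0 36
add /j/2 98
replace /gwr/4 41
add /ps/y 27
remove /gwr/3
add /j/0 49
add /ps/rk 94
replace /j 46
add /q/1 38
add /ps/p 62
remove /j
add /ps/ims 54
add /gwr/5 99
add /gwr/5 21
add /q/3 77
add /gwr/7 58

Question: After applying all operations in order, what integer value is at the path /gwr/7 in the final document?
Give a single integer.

Answer: 58

Derivation:
After op 1 (replace /gwr/3 38): {"gwr":[47,67,7,38,16],"j":[18,83],"ps":{"o":55,"zyv":1},"q":[23,3]}
After op 2 (replace /ps/o 4): {"gwr":[47,67,7,38,16],"j":[18,83],"ps":{"o":4,"zyv":1},"q":[23,3]}
After op 3 (add /q/2 71): {"gwr":[47,67,7,38,16],"j":[18,83],"ps":{"o":4,"zyv":1},"q":[23,3,71]}
After op 4 (add /gwr/0 36): {"gwr":[36,47,67,7,38,16],"j":[18,83],"ps":{"o":4,"zyv":1},"q":[23,3,71]}
After op 5 (add /j/2 98): {"gwr":[36,47,67,7,38,16],"j":[18,83,98],"ps":{"o":4,"zyv":1},"q":[23,3,71]}
After op 6 (replace /gwr/4 41): {"gwr":[36,47,67,7,41,16],"j":[18,83,98],"ps":{"o":4,"zyv":1},"q":[23,3,71]}
After op 7 (add /ps/y 27): {"gwr":[36,47,67,7,41,16],"j":[18,83,98],"ps":{"o":4,"y":27,"zyv":1},"q":[23,3,71]}
After op 8 (remove /gwr/3): {"gwr":[36,47,67,41,16],"j":[18,83,98],"ps":{"o":4,"y":27,"zyv":1},"q":[23,3,71]}
After op 9 (add /j/0 49): {"gwr":[36,47,67,41,16],"j":[49,18,83,98],"ps":{"o":4,"y":27,"zyv":1},"q":[23,3,71]}
After op 10 (add /ps/rk 94): {"gwr":[36,47,67,41,16],"j":[49,18,83,98],"ps":{"o":4,"rk":94,"y":27,"zyv":1},"q":[23,3,71]}
After op 11 (replace /j 46): {"gwr":[36,47,67,41,16],"j":46,"ps":{"o":4,"rk":94,"y":27,"zyv":1},"q":[23,3,71]}
After op 12 (add /q/1 38): {"gwr":[36,47,67,41,16],"j":46,"ps":{"o":4,"rk":94,"y":27,"zyv":1},"q":[23,38,3,71]}
After op 13 (add /ps/p 62): {"gwr":[36,47,67,41,16],"j":46,"ps":{"o":4,"p":62,"rk":94,"y":27,"zyv":1},"q":[23,38,3,71]}
After op 14 (remove /j): {"gwr":[36,47,67,41,16],"ps":{"o":4,"p":62,"rk":94,"y":27,"zyv":1},"q":[23,38,3,71]}
After op 15 (add /ps/ims 54): {"gwr":[36,47,67,41,16],"ps":{"ims":54,"o":4,"p":62,"rk":94,"y":27,"zyv":1},"q":[23,38,3,71]}
After op 16 (add /gwr/5 99): {"gwr":[36,47,67,41,16,99],"ps":{"ims":54,"o":4,"p":62,"rk":94,"y":27,"zyv":1},"q":[23,38,3,71]}
After op 17 (add /gwr/5 21): {"gwr":[36,47,67,41,16,21,99],"ps":{"ims":54,"o":4,"p":62,"rk":94,"y":27,"zyv":1},"q":[23,38,3,71]}
After op 18 (add /q/3 77): {"gwr":[36,47,67,41,16,21,99],"ps":{"ims":54,"o":4,"p":62,"rk":94,"y":27,"zyv":1},"q":[23,38,3,77,71]}
After op 19 (add /gwr/7 58): {"gwr":[36,47,67,41,16,21,99,58],"ps":{"ims":54,"o":4,"p":62,"rk":94,"y":27,"zyv":1},"q":[23,38,3,77,71]}
Value at /gwr/7: 58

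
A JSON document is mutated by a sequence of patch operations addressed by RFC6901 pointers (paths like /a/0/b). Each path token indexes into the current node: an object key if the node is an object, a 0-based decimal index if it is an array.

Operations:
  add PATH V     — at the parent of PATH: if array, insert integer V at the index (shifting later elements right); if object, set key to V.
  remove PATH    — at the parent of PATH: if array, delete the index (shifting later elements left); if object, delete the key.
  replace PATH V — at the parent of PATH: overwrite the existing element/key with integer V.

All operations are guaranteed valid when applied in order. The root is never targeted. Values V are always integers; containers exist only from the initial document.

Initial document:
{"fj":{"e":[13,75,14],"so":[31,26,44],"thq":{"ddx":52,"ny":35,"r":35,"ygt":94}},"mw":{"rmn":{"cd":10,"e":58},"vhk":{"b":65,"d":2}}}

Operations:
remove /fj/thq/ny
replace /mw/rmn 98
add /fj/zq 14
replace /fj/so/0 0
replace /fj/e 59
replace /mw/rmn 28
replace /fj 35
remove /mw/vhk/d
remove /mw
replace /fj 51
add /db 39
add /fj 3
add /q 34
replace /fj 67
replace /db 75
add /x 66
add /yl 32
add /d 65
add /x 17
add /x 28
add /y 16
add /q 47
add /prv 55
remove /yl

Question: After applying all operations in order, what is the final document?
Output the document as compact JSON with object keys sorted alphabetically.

Answer: {"d":65,"db":75,"fj":67,"prv":55,"q":47,"x":28,"y":16}

Derivation:
After op 1 (remove /fj/thq/ny): {"fj":{"e":[13,75,14],"so":[31,26,44],"thq":{"ddx":52,"r":35,"ygt":94}},"mw":{"rmn":{"cd":10,"e":58},"vhk":{"b":65,"d":2}}}
After op 2 (replace /mw/rmn 98): {"fj":{"e":[13,75,14],"so":[31,26,44],"thq":{"ddx":52,"r":35,"ygt":94}},"mw":{"rmn":98,"vhk":{"b":65,"d":2}}}
After op 3 (add /fj/zq 14): {"fj":{"e":[13,75,14],"so":[31,26,44],"thq":{"ddx":52,"r":35,"ygt":94},"zq":14},"mw":{"rmn":98,"vhk":{"b":65,"d":2}}}
After op 4 (replace /fj/so/0 0): {"fj":{"e":[13,75,14],"so":[0,26,44],"thq":{"ddx":52,"r":35,"ygt":94},"zq":14},"mw":{"rmn":98,"vhk":{"b":65,"d":2}}}
After op 5 (replace /fj/e 59): {"fj":{"e":59,"so":[0,26,44],"thq":{"ddx":52,"r":35,"ygt":94},"zq":14},"mw":{"rmn":98,"vhk":{"b":65,"d":2}}}
After op 6 (replace /mw/rmn 28): {"fj":{"e":59,"so":[0,26,44],"thq":{"ddx":52,"r":35,"ygt":94},"zq":14},"mw":{"rmn":28,"vhk":{"b":65,"d":2}}}
After op 7 (replace /fj 35): {"fj":35,"mw":{"rmn":28,"vhk":{"b":65,"d":2}}}
After op 8 (remove /mw/vhk/d): {"fj":35,"mw":{"rmn":28,"vhk":{"b":65}}}
After op 9 (remove /mw): {"fj":35}
After op 10 (replace /fj 51): {"fj":51}
After op 11 (add /db 39): {"db":39,"fj":51}
After op 12 (add /fj 3): {"db":39,"fj":3}
After op 13 (add /q 34): {"db":39,"fj":3,"q":34}
After op 14 (replace /fj 67): {"db":39,"fj":67,"q":34}
After op 15 (replace /db 75): {"db":75,"fj":67,"q":34}
After op 16 (add /x 66): {"db":75,"fj":67,"q":34,"x":66}
After op 17 (add /yl 32): {"db":75,"fj":67,"q":34,"x":66,"yl":32}
After op 18 (add /d 65): {"d":65,"db":75,"fj":67,"q":34,"x":66,"yl":32}
After op 19 (add /x 17): {"d":65,"db":75,"fj":67,"q":34,"x":17,"yl":32}
After op 20 (add /x 28): {"d":65,"db":75,"fj":67,"q":34,"x":28,"yl":32}
After op 21 (add /y 16): {"d":65,"db":75,"fj":67,"q":34,"x":28,"y":16,"yl":32}
After op 22 (add /q 47): {"d":65,"db":75,"fj":67,"q":47,"x":28,"y":16,"yl":32}
After op 23 (add /prv 55): {"d":65,"db":75,"fj":67,"prv":55,"q":47,"x":28,"y":16,"yl":32}
After op 24 (remove /yl): {"d":65,"db":75,"fj":67,"prv":55,"q":47,"x":28,"y":16}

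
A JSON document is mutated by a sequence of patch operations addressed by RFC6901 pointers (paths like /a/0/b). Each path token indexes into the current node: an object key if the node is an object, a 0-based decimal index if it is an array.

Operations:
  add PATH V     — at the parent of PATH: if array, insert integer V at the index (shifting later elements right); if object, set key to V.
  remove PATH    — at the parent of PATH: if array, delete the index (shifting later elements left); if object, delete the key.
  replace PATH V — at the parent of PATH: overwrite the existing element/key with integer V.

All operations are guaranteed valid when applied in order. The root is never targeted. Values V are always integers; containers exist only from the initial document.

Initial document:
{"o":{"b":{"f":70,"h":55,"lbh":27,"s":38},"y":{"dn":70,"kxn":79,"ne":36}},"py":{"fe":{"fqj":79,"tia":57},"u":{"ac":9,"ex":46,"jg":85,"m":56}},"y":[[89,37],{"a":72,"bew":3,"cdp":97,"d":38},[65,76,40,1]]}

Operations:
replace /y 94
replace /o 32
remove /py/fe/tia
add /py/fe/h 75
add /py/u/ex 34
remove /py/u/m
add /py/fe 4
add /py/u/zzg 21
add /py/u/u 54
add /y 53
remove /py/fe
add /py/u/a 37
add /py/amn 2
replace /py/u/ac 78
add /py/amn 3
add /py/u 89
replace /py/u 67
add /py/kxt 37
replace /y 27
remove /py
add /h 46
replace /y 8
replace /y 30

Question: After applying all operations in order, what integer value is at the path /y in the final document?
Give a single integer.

Answer: 30

Derivation:
After op 1 (replace /y 94): {"o":{"b":{"f":70,"h":55,"lbh":27,"s":38},"y":{"dn":70,"kxn":79,"ne":36}},"py":{"fe":{"fqj":79,"tia":57},"u":{"ac":9,"ex":46,"jg":85,"m":56}},"y":94}
After op 2 (replace /o 32): {"o":32,"py":{"fe":{"fqj":79,"tia":57},"u":{"ac":9,"ex":46,"jg":85,"m":56}},"y":94}
After op 3 (remove /py/fe/tia): {"o":32,"py":{"fe":{"fqj":79},"u":{"ac":9,"ex":46,"jg":85,"m":56}},"y":94}
After op 4 (add /py/fe/h 75): {"o":32,"py":{"fe":{"fqj":79,"h":75},"u":{"ac":9,"ex":46,"jg":85,"m":56}},"y":94}
After op 5 (add /py/u/ex 34): {"o":32,"py":{"fe":{"fqj":79,"h":75},"u":{"ac":9,"ex":34,"jg":85,"m":56}},"y":94}
After op 6 (remove /py/u/m): {"o":32,"py":{"fe":{"fqj":79,"h":75},"u":{"ac":9,"ex":34,"jg":85}},"y":94}
After op 7 (add /py/fe 4): {"o":32,"py":{"fe":4,"u":{"ac":9,"ex":34,"jg":85}},"y":94}
After op 8 (add /py/u/zzg 21): {"o":32,"py":{"fe":4,"u":{"ac":9,"ex":34,"jg":85,"zzg":21}},"y":94}
After op 9 (add /py/u/u 54): {"o":32,"py":{"fe":4,"u":{"ac":9,"ex":34,"jg":85,"u":54,"zzg":21}},"y":94}
After op 10 (add /y 53): {"o":32,"py":{"fe":4,"u":{"ac":9,"ex":34,"jg":85,"u":54,"zzg":21}},"y":53}
After op 11 (remove /py/fe): {"o":32,"py":{"u":{"ac":9,"ex":34,"jg":85,"u":54,"zzg":21}},"y":53}
After op 12 (add /py/u/a 37): {"o":32,"py":{"u":{"a":37,"ac":9,"ex":34,"jg":85,"u":54,"zzg":21}},"y":53}
After op 13 (add /py/amn 2): {"o":32,"py":{"amn":2,"u":{"a":37,"ac":9,"ex":34,"jg":85,"u":54,"zzg":21}},"y":53}
After op 14 (replace /py/u/ac 78): {"o":32,"py":{"amn":2,"u":{"a":37,"ac":78,"ex":34,"jg":85,"u":54,"zzg":21}},"y":53}
After op 15 (add /py/amn 3): {"o":32,"py":{"amn":3,"u":{"a":37,"ac":78,"ex":34,"jg":85,"u":54,"zzg":21}},"y":53}
After op 16 (add /py/u 89): {"o":32,"py":{"amn":3,"u":89},"y":53}
After op 17 (replace /py/u 67): {"o":32,"py":{"amn":3,"u":67},"y":53}
After op 18 (add /py/kxt 37): {"o":32,"py":{"amn":3,"kxt":37,"u":67},"y":53}
After op 19 (replace /y 27): {"o":32,"py":{"amn":3,"kxt":37,"u":67},"y":27}
After op 20 (remove /py): {"o":32,"y":27}
After op 21 (add /h 46): {"h":46,"o":32,"y":27}
After op 22 (replace /y 8): {"h":46,"o":32,"y":8}
After op 23 (replace /y 30): {"h":46,"o":32,"y":30}
Value at /y: 30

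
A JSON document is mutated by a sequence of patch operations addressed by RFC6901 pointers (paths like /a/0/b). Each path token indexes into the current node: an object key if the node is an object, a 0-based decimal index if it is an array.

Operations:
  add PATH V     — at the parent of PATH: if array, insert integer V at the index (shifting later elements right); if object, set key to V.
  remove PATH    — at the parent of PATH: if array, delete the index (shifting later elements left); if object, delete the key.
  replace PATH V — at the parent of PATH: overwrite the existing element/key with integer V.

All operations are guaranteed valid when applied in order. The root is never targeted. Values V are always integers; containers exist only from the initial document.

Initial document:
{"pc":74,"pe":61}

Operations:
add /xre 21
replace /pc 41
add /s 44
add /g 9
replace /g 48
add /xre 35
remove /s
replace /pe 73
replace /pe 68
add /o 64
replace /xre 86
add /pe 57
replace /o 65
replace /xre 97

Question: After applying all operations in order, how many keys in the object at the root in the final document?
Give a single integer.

Answer: 5

Derivation:
After op 1 (add /xre 21): {"pc":74,"pe":61,"xre":21}
After op 2 (replace /pc 41): {"pc":41,"pe":61,"xre":21}
After op 3 (add /s 44): {"pc":41,"pe":61,"s":44,"xre":21}
After op 4 (add /g 9): {"g":9,"pc":41,"pe":61,"s":44,"xre":21}
After op 5 (replace /g 48): {"g":48,"pc":41,"pe":61,"s":44,"xre":21}
After op 6 (add /xre 35): {"g":48,"pc":41,"pe":61,"s":44,"xre":35}
After op 7 (remove /s): {"g":48,"pc":41,"pe":61,"xre":35}
After op 8 (replace /pe 73): {"g":48,"pc":41,"pe":73,"xre":35}
After op 9 (replace /pe 68): {"g":48,"pc":41,"pe":68,"xre":35}
After op 10 (add /o 64): {"g":48,"o":64,"pc":41,"pe":68,"xre":35}
After op 11 (replace /xre 86): {"g":48,"o":64,"pc":41,"pe":68,"xre":86}
After op 12 (add /pe 57): {"g":48,"o":64,"pc":41,"pe":57,"xre":86}
After op 13 (replace /o 65): {"g":48,"o":65,"pc":41,"pe":57,"xre":86}
After op 14 (replace /xre 97): {"g":48,"o":65,"pc":41,"pe":57,"xre":97}
Size at the root: 5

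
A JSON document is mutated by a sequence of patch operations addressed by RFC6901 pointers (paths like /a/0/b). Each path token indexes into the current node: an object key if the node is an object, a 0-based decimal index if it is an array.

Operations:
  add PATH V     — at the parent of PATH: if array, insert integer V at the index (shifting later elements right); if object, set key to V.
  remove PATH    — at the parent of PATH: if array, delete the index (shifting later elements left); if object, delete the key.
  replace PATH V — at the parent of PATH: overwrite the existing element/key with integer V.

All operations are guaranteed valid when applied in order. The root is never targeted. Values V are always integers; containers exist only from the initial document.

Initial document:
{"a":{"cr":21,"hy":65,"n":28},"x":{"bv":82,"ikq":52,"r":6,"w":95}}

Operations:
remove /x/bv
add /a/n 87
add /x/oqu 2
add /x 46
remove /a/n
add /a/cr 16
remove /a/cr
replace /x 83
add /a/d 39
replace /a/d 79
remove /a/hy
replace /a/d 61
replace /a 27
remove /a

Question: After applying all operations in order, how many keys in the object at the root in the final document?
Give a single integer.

Answer: 1

Derivation:
After op 1 (remove /x/bv): {"a":{"cr":21,"hy":65,"n":28},"x":{"ikq":52,"r":6,"w":95}}
After op 2 (add /a/n 87): {"a":{"cr":21,"hy":65,"n":87},"x":{"ikq":52,"r":6,"w":95}}
After op 3 (add /x/oqu 2): {"a":{"cr":21,"hy":65,"n":87},"x":{"ikq":52,"oqu":2,"r":6,"w":95}}
After op 4 (add /x 46): {"a":{"cr":21,"hy":65,"n":87},"x":46}
After op 5 (remove /a/n): {"a":{"cr":21,"hy":65},"x":46}
After op 6 (add /a/cr 16): {"a":{"cr":16,"hy":65},"x":46}
After op 7 (remove /a/cr): {"a":{"hy":65},"x":46}
After op 8 (replace /x 83): {"a":{"hy":65},"x":83}
After op 9 (add /a/d 39): {"a":{"d":39,"hy":65},"x":83}
After op 10 (replace /a/d 79): {"a":{"d":79,"hy":65},"x":83}
After op 11 (remove /a/hy): {"a":{"d":79},"x":83}
After op 12 (replace /a/d 61): {"a":{"d":61},"x":83}
After op 13 (replace /a 27): {"a":27,"x":83}
After op 14 (remove /a): {"x":83}
Size at the root: 1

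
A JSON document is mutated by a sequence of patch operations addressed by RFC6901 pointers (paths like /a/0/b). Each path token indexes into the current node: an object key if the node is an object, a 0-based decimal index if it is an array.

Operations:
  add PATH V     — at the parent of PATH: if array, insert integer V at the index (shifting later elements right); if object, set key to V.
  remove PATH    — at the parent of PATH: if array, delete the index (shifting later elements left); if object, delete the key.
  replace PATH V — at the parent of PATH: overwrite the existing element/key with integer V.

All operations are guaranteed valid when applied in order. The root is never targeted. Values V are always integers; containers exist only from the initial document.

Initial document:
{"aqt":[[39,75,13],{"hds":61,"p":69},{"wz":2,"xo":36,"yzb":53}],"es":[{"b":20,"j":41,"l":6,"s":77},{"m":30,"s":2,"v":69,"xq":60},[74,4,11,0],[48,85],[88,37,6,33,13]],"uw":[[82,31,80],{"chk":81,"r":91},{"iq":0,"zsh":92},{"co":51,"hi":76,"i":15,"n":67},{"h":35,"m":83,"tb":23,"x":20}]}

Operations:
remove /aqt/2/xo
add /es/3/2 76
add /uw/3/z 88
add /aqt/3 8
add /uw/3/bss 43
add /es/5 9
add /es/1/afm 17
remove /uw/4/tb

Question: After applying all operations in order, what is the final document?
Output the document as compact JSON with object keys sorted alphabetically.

After op 1 (remove /aqt/2/xo): {"aqt":[[39,75,13],{"hds":61,"p":69},{"wz":2,"yzb":53}],"es":[{"b":20,"j":41,"l":6,"s":77},{"m":30,"s":2,"v":69,"xq":60},[74,4,11,0],[48,85],[88,37,6,33,13]],"uw":[[82,31,80],{"chk":81,"r":91},{"iq":0,"zsh":92},{"co":51,"hi":76,"i":15,"n":67},{"h":35,"m":83,"tb":23,"x":20}]}
After op 2 (add /es/3/2 76): {"aqt":[[39,75,13],{"hds":61,"p":69},{"wz":2,"yzb":53}],"es":[{"b":20,"j":41,"l":6,"s":77},{"m":30,"s":2,"v":69,"xq":60},[74,4,11,0],[48,85,76],[88,37,6,33,13]],"uw":[[82,31,80],{"chk":81,"r":91},{"iq":0,"zsh":92},{"co":51,"hi":76,"i":15,"n":67},{"h":35,"m":83,"tb":23,"x":20}]}
After op 3 (add /uw/3/z 88): {"aqt":[[39,75,13],{"hds":61,"p":69},{"wz":2,"yzb":53}],"es":[{"b":20,"j":41,"l":6,"s":77},{"m":30,"s":2,"v":69,"xq":60},[74,4,11,0],[48,85,76],[88,37,6,33,13]],"uw":[[82,31,80],{"chk":81,"r":91},{"iq":0,"zsh":92},{"co":51,"hi":76,"i":15,"n":67,"z":88},{"h":35,"m":83,"tb":23,"x":20}]}
After op 4 (add /aqt/3 8): {"aqt":[[39,75,13],{"hds":61,"p":69},{"wz":2,"yzb":53},8],"es":[{"b":20,"j":41,"l":6,"s":77},{"m":30,"s":2,"v":69,"xq":60},[74,4,11,0],[48,85,76],[88,37,6,33,13]],"uw":[[82,31,80],{"chk":81,"r":91},{"iq":0,"zsh":92},{"co":51,"hi":76,"i":15,"n":67,"z":88},{"h":35,"m":83,"tb":23,"x":20}]}
After op 5 (add /uw/3/bss 43): {"aqt":[[39,75,13],{"hds":61,"p":69},{"wz":2,"yzb":53},8],"es":[{"b":20,"j":41,"l":6,"s":77},{"m":30,"s":2,"v":69,"xq":60},[74,4,11,0],[48,85,76],[88,37,6,33,13]],"uw":[[82,31,80],{"chk":81,"r":91},{"iq":0,"zsh":92},{"bss":43,"co":51,"hi":76,"i":15,"n":67,"z":88},{"h":35,"m":83,"tb":23,"x":20}]}
After op 6 (add /es/5 9): {"aqt":[[39,75,13],{"hds":61,"p":69},{"wz":2,"yzb":53},8],"es":[{"b":20,"j":41,"l":6,"s":77},{"m":30,"s":2,"v":69,"xq":60},[74,4,11,0],[48,85,76],[88,37,6,33,13],9],"uw":[[82,31,80],{"chk":81,"r":91},{"iq":0,"zsh":92},{"bss":43,"co":51,"hi":76,"i":15,"n":67,"z":88},{"h":35,"m":83,"tb":23,"x":20}]}
After op 7 (add /es/1/afm 17): {"aqt":[[39,75,13],{"hds":61,"p":69},{"wz":2,"yzb":53},8],"es":[{"b":20,"j":41,"l":6,"s":77},{"afm":17,"m":30,"s":2,"v":69,"xq":60},[74,4,11,0],[48,85,76],[88,37,6,33,13],9],"uw":[[82,31,80],{"chk":81,"r":91},{"iq":0,"zsh":92},{"bss":43,"co":51,"hi":76,"i":15,"n":67,"z":88},{"h":35,"m":83,"tb":23,"x":20}]}
After op 8 (remove /uw/4/tb): {"aqt":[[39,75,13],{"hds":61,"p":69},{"wz":2,"yzb":53},8],"es":[{"b":20,"j":41,"l":6,"s":77},{"afm":17,"m":30,"s":2,"v":69,"xq":60},[74,4,11,0],[48,85,76],[88,37,6,33,13],9],"uw":[[82,31,80],{"chk":81,"r":91},{"iq":0,"zsh":92},{"bss":43,"co":51,"hi":76,"i":15,"n":67,"z":88},{"h":35,"m":83,"x":20}]}

Answer: {"aqt":[[39,75,13],{"hds":61,"p":69},{"wz":2,"yzb":53},8],"es":[{"b":20,"j":41,"l":6,"s":77},{"afm":17,"m":30,"s":2,"v":69,"xq":60},[74,4,11,0],[48,85,76],[88,37,6,33,13],9],"uw":[[82,31,80],{"chk":81,"r":91},{"iq":0,"zsh":92},{"bss":43,"co":51,"hi":76,"i":15,"n":67,"z":88},{"h":35,"m":83,"x":20}]}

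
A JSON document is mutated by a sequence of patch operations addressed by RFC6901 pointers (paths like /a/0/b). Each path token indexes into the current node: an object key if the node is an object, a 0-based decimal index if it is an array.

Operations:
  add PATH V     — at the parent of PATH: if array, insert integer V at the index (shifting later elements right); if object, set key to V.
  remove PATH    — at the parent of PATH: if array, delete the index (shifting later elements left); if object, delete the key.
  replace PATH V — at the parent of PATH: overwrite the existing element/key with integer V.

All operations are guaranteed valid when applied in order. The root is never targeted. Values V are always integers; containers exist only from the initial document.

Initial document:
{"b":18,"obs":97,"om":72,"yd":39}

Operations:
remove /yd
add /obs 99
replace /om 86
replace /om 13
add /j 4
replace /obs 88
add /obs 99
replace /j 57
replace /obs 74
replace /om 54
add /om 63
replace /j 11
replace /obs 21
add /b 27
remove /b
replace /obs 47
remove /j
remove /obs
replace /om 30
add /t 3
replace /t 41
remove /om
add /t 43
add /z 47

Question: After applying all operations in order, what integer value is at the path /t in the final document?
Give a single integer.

Answer: 43

Derivation:
After op 1 (remove /yd): {"b":18,"obs":97,"om":72}
After op 2 (add /obs 99): {"b":18,"obs":99,"om":72}
After op 3 (replace /om 86): {"b":18,"obs":99,"om":86}
After op 4 (replace /om 13): {"b":18,"obs":99,"om":13}
After op 5 (add /j 4): {"b":18,"j":4,"obs":99,"om":13}
After op 6 (replace /obs 88): {"b":18,"j":4,"obs":88,"om":13}
After op 7 (add /obs 99): {"b":18,"j":4,"obs":99,"om":13}
After op 8 (replace /j 57): {"b":18,"j":57,"obs":99,"om":13}
After op 9 (replace /obs 74): {"b":18,"j":57,"obs":74,"om":13}
After op 10 (replace /om 54): {"b":18,"j":57,"obs":74,"om":54}
After op 11 (add /om 63): {"b":18,"j":57,"obs":74,"om":63}
After op 12 (replace /j 11): {"b":18,"j":11,"obs":74,"om":63}
After op 13 (replace /obs 21): {"b":18,"j":11,"obs":21,"om":63}
After op 14 (add /b 27): {"b":27,"j":11,"obs":21,"om":63}
After op 15 (remove /b): {"j":11,"obs":21,"om":63}
After op 16 (replace /obs 47): {"j":11,"obs":47,"om":63}
After op 17 (remove /j): {"obs":47,"om":63}
After op 18 (remove /obs): {"om":63}
After op 19 (replace /om 30): {"om":30}
After op 20 (add /t 3): {"om":30,"t":3}
After op 21 (replace /t 41): {"om":30,"t":41}
After op 22 (remove /om): {"t":41}
After op 23 (add /t 43): {"t":43}
After op 24 (add /z 47): {"t":43,"z":47}
Value at /t: 43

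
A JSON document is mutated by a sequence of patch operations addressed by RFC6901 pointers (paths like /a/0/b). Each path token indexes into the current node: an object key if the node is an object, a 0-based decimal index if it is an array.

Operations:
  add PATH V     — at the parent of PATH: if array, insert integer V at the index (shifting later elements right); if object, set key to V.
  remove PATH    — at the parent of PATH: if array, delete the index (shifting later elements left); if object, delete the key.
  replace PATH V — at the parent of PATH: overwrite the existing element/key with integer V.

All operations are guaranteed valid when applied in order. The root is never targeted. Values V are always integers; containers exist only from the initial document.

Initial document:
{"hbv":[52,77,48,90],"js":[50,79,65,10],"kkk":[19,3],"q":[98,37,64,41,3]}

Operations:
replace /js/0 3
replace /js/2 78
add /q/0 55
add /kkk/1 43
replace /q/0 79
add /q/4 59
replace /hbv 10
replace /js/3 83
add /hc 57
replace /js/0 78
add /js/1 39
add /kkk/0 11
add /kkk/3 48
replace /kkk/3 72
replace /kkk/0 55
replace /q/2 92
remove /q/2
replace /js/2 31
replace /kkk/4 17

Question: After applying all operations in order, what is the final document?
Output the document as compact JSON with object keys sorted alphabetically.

Answer: {"hbv":10,"hc":57,"js":[78,39,31,78,83],"kkk":[55,19,43,72,17],"q":[79,98,64,59,41,3]}

Derivation:
After op 1 (replace /js/0 3): {"hbv":[52,77,48,90],"js":[3,79,65,10],"kkk":[19,3],"q":[98,37,64,41,3]}
After op 2 (replace /js/2 78): {"hbv":[52,77,48,90],"js":[3,79,78,10],"kkk":[19,3],"q":[98,37,64,41,3]}
After op 3 (add /q/0 55): {"hbv":[52,77,48,90],"js":[3,79,78,10],"kkk":[19,3],"q":[55,98,37,64,41,3]}
After op 4 (add /kkk/1 43): {"hbv":[52,77,48,90],"js":[3,79,78,10],"kkk":[19,43,3],"q":[55,98,37,64,41,3]}
After op 5 (replace /q/0 79): {"hbv":[52,77,48,90],"js":[3,79,78,10],"kkk":[19,43,3],"q":[79,98,37,64,41,3]}
After op 6 (add /q/4 59): {"hbv":[52,77,48,90],"js":[3,79,78,10],"kkk":[19,43,3],"q":[79,98,37,64,59,41,3]}
After op 7 (replace /hbv 10): {"hbv":10,"js":[3,79,78,10],"kkk":[19,43,3],"q":[79,98,37,64,59,41,3]}
After op 8 (replace /js/3 83): {"hbv":10,"js":[3,79,78,83],"kkk":[19,43,3],"q":[79,98,37,64,59,41,3]}
After op 9 (add /hc 57): {"hbv":10,"hc":57,"js":[3,79,78,83],"kkk":[19,43,3],"q":[79,98,37,64,59,41,3]}
After op 10 (replace /js/0 78): {"hbv":10,"hc":57,"js":[78,79,78,83],"kkk":[19,43,3],"q":[79,98,37,64,59,41,3]}
After op 11 (add /js/1 39): {"hbv":10,"hc":57,"js":[78,39,79,78,83],"kkk":[19,43,3],"q":[79,98,37,64,59,41,3]}
After op 12 (add /kkk/0 11): {"hbv":10,"hc":57,"js":[78,39,79,78,83],"kkk":[11,19,43,3],"q":[79,98,37,64,59,41,3]}
After op 13 (add /kkk/3 48): {"hbv":10,"hc":57,"js":[78,39,79,78,83],"kkk":[11,19,43,48,3],"q":[79,98,37,64,59,41,3]}
After op 14 (replace /kkk/3 72): {"hbv":10,"hc":57,"js":[78,39,79,78,83],"kkk":[11,19,43,72,3],"q":[79,98,37,64,59,41,3]}
After op 15 (replace /kkk/0 55): {"hbv":10,"hc":57,"js":[78,39,79,78,83],"kkk":[55,19,43,72,3],"q":[79,98,37,64,59,41,3]}
After op 16 (replace /q/2 92): {"hbv":10,"hc":57,"js":[78,39,79,78,83],"kkk":[55,19,43,72,3],"q":[79,98,92,64,59,41,3]}
After op 17 (remove /q/2): {"hbv":10,"hc":57,"js":[78,39,79,78,83],"kkk":[55,19,43,72,3],"q":[79,98,64,59,41,3]}
After op 18 (replace /js/2 31): {"hbv":10,"hc":57,"js":[78,39,31,78,83],"kkk":[55,19,43,72,3],"q":[79,98,64,59,41,3]}
After op 19 (replace /kkk/4 17): {"hbv":10,"hc":57,"js":[78,39,31,78,83],"kkk":[55,19,43,72,17],"q":[79,98,64,59,41,3]}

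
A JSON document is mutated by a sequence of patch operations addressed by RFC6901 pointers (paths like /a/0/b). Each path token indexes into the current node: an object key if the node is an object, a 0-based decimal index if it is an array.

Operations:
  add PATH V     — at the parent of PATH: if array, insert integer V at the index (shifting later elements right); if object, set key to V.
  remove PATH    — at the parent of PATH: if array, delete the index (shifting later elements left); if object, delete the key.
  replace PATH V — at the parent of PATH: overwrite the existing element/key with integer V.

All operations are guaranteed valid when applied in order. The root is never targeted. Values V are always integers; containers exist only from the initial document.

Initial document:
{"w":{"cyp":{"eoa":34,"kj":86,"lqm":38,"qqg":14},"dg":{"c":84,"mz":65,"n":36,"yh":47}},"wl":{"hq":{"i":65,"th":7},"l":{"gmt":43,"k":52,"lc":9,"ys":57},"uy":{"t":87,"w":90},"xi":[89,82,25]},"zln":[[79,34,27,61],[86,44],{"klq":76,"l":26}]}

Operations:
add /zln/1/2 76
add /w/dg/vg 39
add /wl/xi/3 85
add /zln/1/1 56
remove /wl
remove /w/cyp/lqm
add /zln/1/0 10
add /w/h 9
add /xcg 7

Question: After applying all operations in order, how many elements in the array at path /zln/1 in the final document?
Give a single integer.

After op 1 (add /zln/1/2 76): {"w":{"cyp":{"eoa":34,"kj":86,"lqm":38,"qqg":14},"dg":{"c":84,"mz":65,"n":36,"yh":47}},"wl":{"hq":{"i":65,"th":7},"l":{"gmt":43,"k":52,"lc":9,"ys":57},"uy":{"t":87,"w":90},"xi":[89,82,25]},"zln":[[79,34,27,61],[86,44,76],{"klq":76,"l":26}]}
After op 2 (add /w/dg/vg 39): {"w":{"cyp":{"eoa":34,"kj":86,"lqm":38,"qqg":14},"dg":{"c":84,"mz":65,"n":36,"vg":39,"yh":47}},"wl":{"hq":{"i":65,"th":7},"l":{"gmt":43,"k":52,"lc":9,"ys":57},"uy":{"t":87,"w":90},"xi":[89,82,25]},"zln":[[79,34,27,61],[86,44,76],{"klq":76,"l":26}]}
After op 3 (add /wl/xi/3 85): {"w":{"cyp":{"eoa":34,"kj":86,"lqm":38,"qqg":14},"dg":{"c":84,"mz":65,"n":36,"vg":39,"yh":47}},"wl":{"hq":{"i":65,"th":7},"l":{"gmt":43,"k":52,"lc":9,"ys":57},"uy":{"t":87,"w":90},"xi":[89,82,25,85]},"zln":[[79,34,27,61],[86,44,76],{"klq":76,"l":26}]}
After op 4 (add /zln/1/1 56): {"w":{"cyp":{"eoa":34,"kj":86,"lqm":38,"qqg":14},"dg":{"c":84,"mz":65,"n":36,"vg":39,"yh":47}},"wl":{"hq":{"i":65,"th":7},"l":{"gmt":43,"k":52,"lc":9,"ys":57},"uy":{"t":87,"w":90},"xi":[89,82,25,85]},"zln":[[79,34,27,61],[86,56,44,76],{"klq":76,"l":26}]}
After op 5 (remove /wl): {"w":{"cyp":{"eoa":34,"kj":86,"lqm":38,"qqg":14},"dg":{"c":84,"mz":65,"n":36,"vg":39,"yh":47}},"zln":[[79,34,27,61],[86,56,44,76],{"klq":76,"l":26}]}
After op 6 (remove /w/cyp/lqm): {"w":{"cyp":{"eoa":34,"kj":86,"qqg":14},"dg":{"c":84,"mz":65,"n":36,"vg":39,"yh":47}},"zln":[[79,34,27,61],[86,56,44,76],{"klq":76,"l":26}]}
After op 7 (add /zln/1/0 10): {"w":{"cyp":{"eoa":34,"kj":86,"qqg":14},"dg":{"c":84,"mz":65,"n":36,"vg":39,"yh":47}},"zln":[[79,34,27,61],[10,86,56,44,76],{"klq":76,"l":26}]}
After op 8 (add /w/h 9): {"w":{"cyp":{"eoa":34,"kj":86,"qqg":14},"dg":{"c":84,"mz":65,"n":36,"vg":39,"yh":47},"h":9},"zln":[[79,34,27,61],[10,86,56,44,76],{"klq":76,"l":26}]}
After op 9 (add /xcg 7): {"w":{"cyp":{"eoa":34,"kj":86,"qqg":14},"dg":{"c":84,"mz":65,"n":36,"vg":39,"yh":47},"h":9},"xcg":7,"zln":[[79,34,27,61],[10,86,56,44,76],{"klq":76,"l":26}]}
Size at path /zln/1: 5

Answer: 5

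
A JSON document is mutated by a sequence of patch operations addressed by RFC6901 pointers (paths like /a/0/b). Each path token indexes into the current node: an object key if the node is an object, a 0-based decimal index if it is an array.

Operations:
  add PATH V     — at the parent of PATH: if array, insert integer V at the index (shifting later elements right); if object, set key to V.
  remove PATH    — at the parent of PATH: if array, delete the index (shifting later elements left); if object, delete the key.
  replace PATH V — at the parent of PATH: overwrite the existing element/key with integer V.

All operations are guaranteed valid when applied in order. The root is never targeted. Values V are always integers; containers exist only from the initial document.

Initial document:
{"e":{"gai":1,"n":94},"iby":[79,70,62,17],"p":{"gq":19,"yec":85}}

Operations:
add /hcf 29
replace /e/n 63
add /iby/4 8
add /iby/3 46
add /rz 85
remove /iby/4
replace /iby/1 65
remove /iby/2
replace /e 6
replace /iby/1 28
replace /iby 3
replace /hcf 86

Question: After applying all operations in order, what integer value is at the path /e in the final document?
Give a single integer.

Answer: 6

Derivation:
After op 1 (add /hcf 29): {"e":{"gai":1,"n":94},"hcf":29,"iby":[79,70,62,17],"p":{"gq":19,"yec":85}}
After op 2 (replace /e/n 63): {"e":{"gai":1,"n":63},"hcf":29,"iby":[79,70,62,17],"p":{"gq":19,"yec":85}}
After op 3 (add /iby/4 8): {"e":{"gai":1,"n":63},"hcf":29,"iby":[79,70,62,17,8],"p":{"gq":19,"yec":85}}
After op 4 (add /iby/3 46): {"e":{"gai":1,"n":63},"hcf":29,"iby":[79,70,62,46,17,8],"p":{"gq":19,"yec":85}}
After op 5 (add /rz 85): {"e":{"gai":1,"n":63},"hcf":29,"iby":[79,70,62,46,17,8],"p":{"gq":19,"yec":85},"rz":85}
After op 6 (remove /iby/4): {"e":{"gai":1,"n":63},"hcf":29,"iby":[79,70,62,46,8],"p":{"gq":19,"yec":85},"rz":85}
After op 7 (replace /iby/1 65): {"e":{"gai":1,"n":63},"hcf":29,"iby":[79,65,62,46,8],"p":{"gq":19,"yec":85},"rz":85}
After op 8 (remove /iby/2): {"e":{"gai":1,"n":63},"hcf":29,"iby":[79,65,46,8],"p":{"gq":19,"yec":85},"rz":85}
After op 9 (replace /e 6): {"e":6,"hcf":29,"iby":[79,65,46,8],"p":{"gq":19,"yec":85},"rz":85}
After op 10 (replace /iby/1 28): {"e":6,"hcf":29,"iby":[79,28,46,8],"p":{"gq":19,"yec":85},"rz":85}
After op 11 (replace /iby 3): {"e":6,"hcf":29,"iby":3,"p":{"gq":19,"yec":85},"rz":85}
After op 12 (replace /hcf 86): {"e":6,"hcf":86,"iby":3,"p":{"gq":19,"yec":85},"rz":85}
Value at /e: 6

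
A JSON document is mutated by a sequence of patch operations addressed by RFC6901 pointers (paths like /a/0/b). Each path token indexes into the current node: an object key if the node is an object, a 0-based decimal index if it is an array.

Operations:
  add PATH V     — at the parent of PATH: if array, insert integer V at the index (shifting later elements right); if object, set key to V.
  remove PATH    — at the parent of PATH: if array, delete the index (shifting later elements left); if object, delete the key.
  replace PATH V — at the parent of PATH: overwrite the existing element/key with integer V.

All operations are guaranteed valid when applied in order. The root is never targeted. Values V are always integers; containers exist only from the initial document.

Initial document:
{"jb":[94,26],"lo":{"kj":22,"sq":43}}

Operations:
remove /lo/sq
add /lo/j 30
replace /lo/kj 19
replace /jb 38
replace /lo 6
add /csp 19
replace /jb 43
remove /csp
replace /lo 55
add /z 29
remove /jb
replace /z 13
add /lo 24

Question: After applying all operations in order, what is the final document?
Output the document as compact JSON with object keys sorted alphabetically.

After op 1 (remove /lo/sq): {"jb":[94,26],"lo":{"kj":22}}
After op 2 (add /lo/j 30): {"jb":[94,26],"lo":{"j":30,"kj":22}}
After op 3 (replace /lo/kj 19): {"jb":[94,26],"lo":{"j":30,"kj":19}}
After op 4 (replace /jb 38): {"jb":38,"lo":{"j":30,"kj":19}}
After op 5 (replace /lo 6): {"jb":38,"lo":6}
After op 6 (add /csp 19): {"csp":19,"jb":38,"lo":6}
After op 7 (replace /jb 43): {"csp":19,"jb":43,"lo":6}
After op 8 (remove /csp): {"jb":43,"lo":6}
After op 9 (replace /lo 55): {"jb":43,"lo":55}
After op 10 (add /z 29): {"jb":43,"lo":55,"z":29}
After op 11 (remove /jb): {"lo":55,"z":29}
After op 12 (replace /z 13): {"lo":55,"z":13}
After op 13 (add /lo 24): {"lo":24,"z":13}

Answer: {"lo":24,"z":13}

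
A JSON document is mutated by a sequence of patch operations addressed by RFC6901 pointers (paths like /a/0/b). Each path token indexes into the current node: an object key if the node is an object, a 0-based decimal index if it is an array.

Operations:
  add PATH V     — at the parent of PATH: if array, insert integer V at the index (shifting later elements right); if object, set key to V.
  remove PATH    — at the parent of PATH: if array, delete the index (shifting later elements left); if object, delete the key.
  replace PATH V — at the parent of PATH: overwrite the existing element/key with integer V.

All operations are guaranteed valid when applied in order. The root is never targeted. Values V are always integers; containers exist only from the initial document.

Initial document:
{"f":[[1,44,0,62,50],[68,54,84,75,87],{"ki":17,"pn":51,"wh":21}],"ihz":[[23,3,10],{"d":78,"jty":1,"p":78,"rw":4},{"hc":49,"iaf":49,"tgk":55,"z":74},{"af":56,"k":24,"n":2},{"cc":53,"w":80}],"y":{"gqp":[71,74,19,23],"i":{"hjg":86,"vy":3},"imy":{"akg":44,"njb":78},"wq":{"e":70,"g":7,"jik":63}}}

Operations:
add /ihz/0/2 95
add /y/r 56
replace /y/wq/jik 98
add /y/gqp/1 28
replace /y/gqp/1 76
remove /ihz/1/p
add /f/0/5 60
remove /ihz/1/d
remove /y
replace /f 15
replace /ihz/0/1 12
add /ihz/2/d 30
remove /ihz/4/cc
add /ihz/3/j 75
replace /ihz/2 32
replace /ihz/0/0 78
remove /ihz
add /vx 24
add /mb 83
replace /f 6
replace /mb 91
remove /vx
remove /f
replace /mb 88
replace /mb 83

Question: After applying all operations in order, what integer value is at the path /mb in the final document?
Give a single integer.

After op 1 (add /ihz/0/2 95): {"f":[[1,44,0,62,50],[68,54,84,75,87],{"ki":17,"pn":51,"wh":21}],"ihz":[[23,3,95,10],{"d":78,"jty":1,"p":78,"rw":4},{"hc":49,"iaf":49,"tgk":55,"z":74},{"af":56,"k":24,"n":2},{"cc":53,"w":80}],"y":{"gqp":[71,74,19,23],"i":{"hjg":86,"vy":3},"imy":{"akg":44,"njb":78},"wq":{"e":70,"g":7,"jik":63}}}
After op 2 (add /y/r 56): {"f":[[1,44,0,62,50],[68,54,84,75,87],{"ki":17,"pn":51,"wh":21}],"ihz":[[23,3,95,10],{"d":78,"jty":1,"p":78,"rw":4},{"hc":49,"iaf":49,"tgk":55,"z":74},{"af":56,"k":24,"n":2},{"cc":53,"w":80}],"y":{"gqp":[71,74,19,23],"i":{"hjg":86,"vy":3},"imy":{"akg":44,"njb":78},"r":56,"wq":{"e":70,"g":7,"jik":63}}}
After op 3 (replace /y/wq/jik 98): {"f":[[1,44,0,62,50],[68,54,84,75,87],{"ki":17,"pn":51,"wh":21}],"ihz":[[23,3,95,10],{"d":78,"jty":1,"p":78,"rw":4},{"hc":49,"iaf":49,"tgk":55,"z":74},{"af":56,"k":24,"n":2},{"cc":53,"w":80}],"y":{"gqp":[71,74,19,23],"i":{"hjg":86,"vy":3},"imy":{"akg":44,"njb":78},"r":56,"wq":{"e":70,"g":7,"jik":98}}}
After op 4 (add /y/gqp/1 28): {"f":[[1,44,0,62,50],[68,54,84,75,87],{"ki":17,"pn":51,"wh":21}],"ihz":[[23,3,95,10],{"d":78,"jty":1,"p":78,"rw":4},{"hc":49,"iaf":49,"tgk":55,"z":74},{"af":56,"k":24,"n":2},{"cc":53,"w":80}],"y":{"gqp":[71,28,74,19,23],"i":{"hjg":86,"vy":3},"imy":{"akg":44,"njb":78},"r":56,"wq":{"e":70,"g":7,"jik":98}}}
After op 5 (replace /y/gqp/1 76): {"f":[[1,44,0,62,50],[68,54,84,75,87],{"ki":17,"pn":51,"wh":21}],"ihz":[[23,3,95,10],{"d":78,"jty":1,"p":78,"rw":4},{"hc":49,"iaf":49,"tgk":55,"z":74},{"af":56,"k":24,"n":2},{"cc":53,"w":80}],"y":{"gqp":[71,76,74,19,23],"i":{"hjg":86,"vy":3},"imy":{"akg":44,"njb":78},"r":56,"wq":{"e":70,"g":7,"jik":98}}}
After op 6 (remove /ihz/1/p): {"f":[[1,44,0,62,50],[68,54,84,75,87],{"ki":17,"pn":51,"wh":21}],"ihz":[[23,3,95,10],{"d":78,"jty":1,"rw":4},{"hc":49,"iaf":49,"tgk":55,"z":74},{"af":56,"k":24,"n":2},{"cc":53,"w":80}],"y":{"gqp":[71,76,74,19,23],"i":{"hjg":86,"vy":3},"imy":{"akg":44,"njb":78},"r":56,"wq":{"e":70,"g":7,"jik":98}}}
After op 7 (add /f/0/5 60): {"f":[[1,44,0,62,50,60],[68,54,84,75,87],{"ki":17,"pn":51,"wh":21}],"ihz":[[23,3,95,10],{"d":78,"jty":1,"rw":4},{"hc":49,"iaf":49,"tgk":55,"z":74},{"af":56,"k":24,"n":2},{"cc":53,"w":80}],"y":{"gqp":[71,76,74,19,23],"i":{"hjg":86,"vy":3},"imy":{"akg":44,"njb":78},"r":56,"wq":{"e":70,"g":7,"jik":98}}}
After op 8 (remove /ihz/1/d): {"f":[[1,44,0,62,50,60],[68,54,84,75,87],{"ki":17,"pn":51,"wh":21}],"ihz":[[23,3,95,10],{"jty":1,"rw":4},{"hc":49,"iaf":49,"tgk":55,"z":74},{"af":56,"k":24,"n":2},{"cc":53,"w":80}],"y":{"gqp":[71,76,74,19,23],"i":{"hjg":86,"vy":3},"imy":{"akg":44,"njb":78},"r":56,"wq":{"e":70,"g":7,"jik":98}}}
After op 9 (remove /y): {"f":[[1,44,0,62,50,60],[68,54,84,75,87],{"ki":17,"pn":51,"wh":21}],"ihz":[[23,3,95,10],{"jty":1,"rw":4},{"hc":49,"iaf":49,"tgk":55,"z":74},{"af":56,"k":24,"n":2},{"cc":53,"w":80}]}
After op 10 (replace /f 15): {"f":15,"ihz":[[23,3,95,10],{"jty":1,"rw":4},{"hc":49,"iaf":49,"tgk":55,"z":74},{"af":56,"k":24,"n":2},{"cc":53,"w":80}]}
After op 11 (replace /ihz/0/1 12): {"f":15,"ihz":[[23,12,95,10],{"jty":1,"rw":4},{"hc":49,"iaf":49,"tgk":55,"z":74},{"af":56,"k":24,"n":2},{"cc":53,"w":80}]}
After op 12 (add /ihz/2/d 30): {"f":15,"ihz":[[23,12,95,10],{"jty":1,"rw":4},{"d":30,"hc":49,"iaf":49,"tgk":55,"z":74},{"af":56,"k":24,"n":2},{"cc":53,"w":80}]}
After op 13 (remove /ihz/4/cc): {"f":15,"ihz":[[23,12,95,10],{"jty":1,"rw":4},{"d":30,"hc":49,"iaf":49,"tgk":55,"z":74},{"af":56,"k":24,"n":2},{"w":80}]}
After op 14 (add /ihz/3/j 75): {"f":15,"ihz":[[23,12,95,10],{"jty":1,"rw":4},{"d":30,"hc":49,"iaf":49,"tgk":55,"z":74},{"af":56,"j":75,"k":24,"n":2},{"w":80}]}
After op 15 (replace /ihz/2 32): {"f":15,"ihz":[[23,12,95,10],{"jty":1,"rw":4},32,{"af":56,"j":75,"k":24,"n":2},{"w":80}]}
After op 16 (replace /ihz/0/0 78): {"f":15,"ihz":[[78,12,95,10],{"jty":1,"rw":4},32,{"af":56,"j":75,"k":24,"n":2},{"w":80}]}
After op 17 (remove /ihz): {"f":15}
After op 18 (add /vx 24): {"f":15,"vx":24}
After op 19 (add /mb 83): {"f":15,"mb":83,"vx":24}
After op 20 (replace /f 6): {"f":6,"mb":83,"vx":24}
After op 21 (replace /mb 91): {"f":6,"mb":91,"vx":24}
After op 22 (remove /vx): {"f":6,"mb":91}
After op 23 (remove /f): {"mb":91}
After op 24 (replace /mb 88): {"mb":88}
After op 25 (replace /mb 83): {"mb":83}
Value at /mb: 83

Answer: 83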